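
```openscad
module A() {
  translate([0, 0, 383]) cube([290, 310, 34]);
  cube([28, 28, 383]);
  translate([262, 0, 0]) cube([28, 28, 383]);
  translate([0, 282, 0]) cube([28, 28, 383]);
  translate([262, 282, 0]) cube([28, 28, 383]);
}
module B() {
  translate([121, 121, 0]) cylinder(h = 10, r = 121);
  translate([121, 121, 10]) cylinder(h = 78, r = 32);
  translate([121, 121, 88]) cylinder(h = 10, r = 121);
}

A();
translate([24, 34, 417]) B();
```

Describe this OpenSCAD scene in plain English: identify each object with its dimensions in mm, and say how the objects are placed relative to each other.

A is a simple wooden stool: a rectangular seat 290 mm (x) by 310 mm (y), 34 mm thick, top face at z = 417 mm, on four square legs, each 28×28 mm in cross-section. The legs rest on z = 0, each flush with a corner of the seat.

B is a spool: two coaxial disc flanges of radius 121 mm and thickness 10 mm, joined by a core cylinder of radius 32 mm and height 78 mm. The lower flange rests on z = 0 and the three cylinders share a vertical axis.

The spool is on top of the stool, centred.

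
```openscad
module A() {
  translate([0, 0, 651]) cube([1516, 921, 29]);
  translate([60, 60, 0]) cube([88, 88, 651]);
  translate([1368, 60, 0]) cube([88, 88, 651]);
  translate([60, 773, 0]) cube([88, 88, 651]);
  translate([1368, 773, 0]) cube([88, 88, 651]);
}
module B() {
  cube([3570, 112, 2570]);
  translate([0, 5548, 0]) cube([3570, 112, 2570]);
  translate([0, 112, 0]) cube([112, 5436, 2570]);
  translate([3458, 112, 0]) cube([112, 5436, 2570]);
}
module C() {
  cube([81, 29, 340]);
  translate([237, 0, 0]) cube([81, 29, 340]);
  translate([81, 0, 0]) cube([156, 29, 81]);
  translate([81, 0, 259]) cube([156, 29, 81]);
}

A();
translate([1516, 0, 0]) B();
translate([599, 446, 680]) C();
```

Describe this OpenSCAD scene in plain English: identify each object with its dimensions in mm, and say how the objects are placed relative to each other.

A is a table: top 1516 mm (x) × 921 mm (y), 29 mm thick, upper face at z = 680 mm, on four 88×88 mm square legs, each inset 60 mm from the nearest pair of top edges, running from z = 0 to the bottom of the top.

B is the wall frame of a small rectangular building: four walls, each 2570 mm tall and 112 mm thick, enclosing a footprint 3570 mm (x) by 5660 mm (y) outside-to-outside, with no floor or roof. The front and back walls (the −y and +y sides) span the full width; the two side walls fit between them.

C is a rectangular picture frame lying in the x–z plane (depth along y). The opening is 156 mm wide (x) by 178 mm tall (z), surrounded by a border 81 mm wide on all four sides. The frame is 29 mm deep and is made of two full-height vertical stiles with two horizontal rails fitted between them.

The house frame is against the table's +x side, with their −y faces flush. The picture frame is on top of the table, centred.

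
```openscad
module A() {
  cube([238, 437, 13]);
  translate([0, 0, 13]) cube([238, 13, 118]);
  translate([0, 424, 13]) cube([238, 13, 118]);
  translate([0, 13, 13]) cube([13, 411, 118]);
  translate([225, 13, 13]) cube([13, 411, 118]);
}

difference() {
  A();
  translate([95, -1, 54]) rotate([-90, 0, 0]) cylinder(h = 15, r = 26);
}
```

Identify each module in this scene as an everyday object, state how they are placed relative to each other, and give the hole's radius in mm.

A is an open box. The open box has a circular hole through its front wall. The hole's radius is 26 mm.

The subtracted cylinder has r = 26 mm.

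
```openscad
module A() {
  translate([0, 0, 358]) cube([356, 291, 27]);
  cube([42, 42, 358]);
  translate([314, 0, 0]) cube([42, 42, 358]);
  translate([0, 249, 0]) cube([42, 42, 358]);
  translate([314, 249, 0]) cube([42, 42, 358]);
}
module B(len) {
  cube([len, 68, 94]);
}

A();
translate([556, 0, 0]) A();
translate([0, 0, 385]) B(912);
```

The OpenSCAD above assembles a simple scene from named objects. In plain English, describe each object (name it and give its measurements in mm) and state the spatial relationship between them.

A is a four-legged stool. The seat is a 356×291×27 mm slab whose top surface is at z = 385 mm; four square legs, each 42×42 mm in cross-section, run from the floor (z = 0) to the underside of the seat, each flush with a corner of the seat.

B is a rectangular beam 912 mm long (x), 68 mm deep (y), 94 mm thick (z).

The beam spans the tops of two stools placed 200 mm apart, resting at z = 385 mm.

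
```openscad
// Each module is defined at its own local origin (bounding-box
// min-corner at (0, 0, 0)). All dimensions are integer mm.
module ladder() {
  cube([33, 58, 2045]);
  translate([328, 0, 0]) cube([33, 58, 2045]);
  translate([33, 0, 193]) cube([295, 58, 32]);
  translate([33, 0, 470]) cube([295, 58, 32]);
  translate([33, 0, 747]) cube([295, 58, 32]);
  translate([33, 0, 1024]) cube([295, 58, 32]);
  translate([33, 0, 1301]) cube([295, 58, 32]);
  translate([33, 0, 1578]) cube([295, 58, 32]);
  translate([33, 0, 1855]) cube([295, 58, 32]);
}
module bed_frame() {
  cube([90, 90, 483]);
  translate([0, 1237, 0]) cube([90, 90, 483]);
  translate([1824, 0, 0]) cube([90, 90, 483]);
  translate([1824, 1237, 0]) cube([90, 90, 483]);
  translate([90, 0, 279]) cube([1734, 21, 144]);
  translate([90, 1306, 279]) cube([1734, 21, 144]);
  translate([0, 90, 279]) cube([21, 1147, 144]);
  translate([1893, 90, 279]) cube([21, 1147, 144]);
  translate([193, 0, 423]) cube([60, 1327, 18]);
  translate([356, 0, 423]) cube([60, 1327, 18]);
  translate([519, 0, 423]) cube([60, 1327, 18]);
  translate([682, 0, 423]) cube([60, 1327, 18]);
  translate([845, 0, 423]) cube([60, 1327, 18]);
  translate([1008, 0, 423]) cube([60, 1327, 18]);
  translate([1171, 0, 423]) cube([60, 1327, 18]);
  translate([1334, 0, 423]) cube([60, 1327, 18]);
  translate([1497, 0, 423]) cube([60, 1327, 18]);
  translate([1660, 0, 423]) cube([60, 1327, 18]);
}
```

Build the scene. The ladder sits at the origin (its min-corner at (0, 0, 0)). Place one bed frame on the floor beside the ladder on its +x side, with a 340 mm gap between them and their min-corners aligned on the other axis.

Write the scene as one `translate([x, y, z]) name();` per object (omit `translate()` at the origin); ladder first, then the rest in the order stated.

ladder();
translate([701, 0, 0]) bed_frame();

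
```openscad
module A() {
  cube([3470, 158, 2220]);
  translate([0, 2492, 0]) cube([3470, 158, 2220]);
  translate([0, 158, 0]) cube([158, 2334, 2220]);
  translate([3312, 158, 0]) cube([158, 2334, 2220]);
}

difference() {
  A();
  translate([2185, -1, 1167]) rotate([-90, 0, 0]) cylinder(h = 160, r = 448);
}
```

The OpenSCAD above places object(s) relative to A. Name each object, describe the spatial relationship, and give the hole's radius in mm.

The subtracted cylinder has r = 448 mm.

A is a house frame. The house frame has a circular hole through its front wall. The hole's radius is 448 mm.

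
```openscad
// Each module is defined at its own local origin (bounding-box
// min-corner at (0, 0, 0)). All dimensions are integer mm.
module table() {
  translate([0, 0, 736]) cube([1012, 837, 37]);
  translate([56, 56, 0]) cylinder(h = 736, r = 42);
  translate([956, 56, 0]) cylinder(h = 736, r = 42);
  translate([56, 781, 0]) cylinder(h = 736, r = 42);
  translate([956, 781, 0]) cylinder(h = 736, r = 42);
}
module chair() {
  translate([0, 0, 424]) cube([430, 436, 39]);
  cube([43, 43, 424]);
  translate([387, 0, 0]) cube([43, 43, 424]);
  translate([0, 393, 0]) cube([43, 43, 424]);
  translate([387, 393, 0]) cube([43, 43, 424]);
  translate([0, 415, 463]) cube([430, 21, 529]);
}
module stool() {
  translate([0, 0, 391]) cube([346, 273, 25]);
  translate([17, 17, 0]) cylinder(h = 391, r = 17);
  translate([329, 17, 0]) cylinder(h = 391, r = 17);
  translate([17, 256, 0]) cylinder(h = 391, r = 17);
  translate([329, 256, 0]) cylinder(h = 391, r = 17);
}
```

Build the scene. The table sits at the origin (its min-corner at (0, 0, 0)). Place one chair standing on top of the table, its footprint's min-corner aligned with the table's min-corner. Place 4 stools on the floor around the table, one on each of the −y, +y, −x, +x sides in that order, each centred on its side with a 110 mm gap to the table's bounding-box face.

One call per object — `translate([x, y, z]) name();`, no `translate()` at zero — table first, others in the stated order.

table();
translate([0, 0, 773]) chair();
translate([333, -383, 0]) stool();
translate([333, 947, 0]) stool();
translate([-456, 282, 0]) stool();
translate([1122, 282, 0]) stool();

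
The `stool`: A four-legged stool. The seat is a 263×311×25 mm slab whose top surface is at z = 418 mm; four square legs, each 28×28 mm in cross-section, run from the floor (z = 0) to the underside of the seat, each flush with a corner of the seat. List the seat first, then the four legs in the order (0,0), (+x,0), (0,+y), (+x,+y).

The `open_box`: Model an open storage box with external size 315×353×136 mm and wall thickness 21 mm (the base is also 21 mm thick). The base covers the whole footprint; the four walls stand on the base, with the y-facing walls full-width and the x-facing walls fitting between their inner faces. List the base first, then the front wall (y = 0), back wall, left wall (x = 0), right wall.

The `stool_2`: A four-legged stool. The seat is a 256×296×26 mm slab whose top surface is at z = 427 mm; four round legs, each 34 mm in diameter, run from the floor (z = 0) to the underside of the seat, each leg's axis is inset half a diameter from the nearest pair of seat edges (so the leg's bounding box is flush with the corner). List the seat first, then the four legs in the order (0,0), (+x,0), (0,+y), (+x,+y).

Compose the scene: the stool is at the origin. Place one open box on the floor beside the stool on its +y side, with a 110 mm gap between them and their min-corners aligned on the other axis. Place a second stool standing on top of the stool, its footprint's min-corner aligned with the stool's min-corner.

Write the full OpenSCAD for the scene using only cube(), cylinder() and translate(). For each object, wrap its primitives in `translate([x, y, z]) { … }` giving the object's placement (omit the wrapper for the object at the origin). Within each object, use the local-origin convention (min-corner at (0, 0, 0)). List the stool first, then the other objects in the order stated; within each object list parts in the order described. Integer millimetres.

translate([0, 0, 393]) cube([263, 311, 25]);
cube([28, 28, 393]);
translate([235, 0, 0]) cube([28, 28, 393]);
translate([0, 283, 0]) cube([28, 28, 393]);
translate([235, 283, 0]) cube([28, 28, 393]);
translate([0, 421, 0]) {
  cube([315, 353, 21]);
  translate([0, 0, 21]) cube([315, 21, 115]);
  translate([0, 332, 21]) cube([315, 21, 115]);
  translate([0, 21, 21]) cube([21, 311, 115]);
  translate([294, 21, 21]) cube([21, 311, 115]);
}
translate([0, 0, 418]) {
  translate([0, 0, 401]) cube([256, 296, 26]);
  translate([17, 17, 0]) cylinder(h = 401, r = 17);
  translate([239, 17, 0]) cylinder(h = 401, r = 17);
  translate([17, 279, 0]) cylinder(h = 401, r = 17);
  translate([239, 279, 0]) cylinder(h = 401, r = 17);
}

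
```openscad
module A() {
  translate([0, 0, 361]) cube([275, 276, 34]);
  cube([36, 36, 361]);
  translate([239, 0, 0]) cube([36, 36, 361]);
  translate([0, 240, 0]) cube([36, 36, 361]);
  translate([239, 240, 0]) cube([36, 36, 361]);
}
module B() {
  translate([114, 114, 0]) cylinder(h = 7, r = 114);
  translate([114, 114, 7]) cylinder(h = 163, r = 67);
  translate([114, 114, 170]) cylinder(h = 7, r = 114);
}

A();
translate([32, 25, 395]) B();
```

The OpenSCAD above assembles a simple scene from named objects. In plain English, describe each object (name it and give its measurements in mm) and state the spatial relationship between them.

A is a four-legged stool. The seat is 275×276 mm, 34 mm thick, top at z = 395 mm. It stands on four square legs, each 36×36 mm in cross-section, from z = 0 to the seat underside, each flush with a corner of the seat.

B is a spool: two coaxial disc flanges of radius 114 mm and thickness 7 mm, joined by a core cylinder of radius 67 mm and height 163 mm. The lower flange rests on z = 0 and the three cylinders share a vertical axis.

The spool is on top of the stool.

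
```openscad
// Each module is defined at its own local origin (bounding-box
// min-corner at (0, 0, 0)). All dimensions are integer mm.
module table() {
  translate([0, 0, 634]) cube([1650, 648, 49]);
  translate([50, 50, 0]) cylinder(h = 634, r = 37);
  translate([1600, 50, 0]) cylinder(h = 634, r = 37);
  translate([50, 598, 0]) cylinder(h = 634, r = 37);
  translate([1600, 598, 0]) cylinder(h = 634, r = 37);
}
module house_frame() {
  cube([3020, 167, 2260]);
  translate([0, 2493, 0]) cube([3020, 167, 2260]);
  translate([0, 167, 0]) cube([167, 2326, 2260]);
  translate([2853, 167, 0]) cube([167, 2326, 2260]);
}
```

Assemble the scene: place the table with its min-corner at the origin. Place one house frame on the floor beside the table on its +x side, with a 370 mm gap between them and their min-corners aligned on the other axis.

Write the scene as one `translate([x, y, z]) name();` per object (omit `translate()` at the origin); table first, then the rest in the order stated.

table();
translate([2020, 0, 0]) house_frame();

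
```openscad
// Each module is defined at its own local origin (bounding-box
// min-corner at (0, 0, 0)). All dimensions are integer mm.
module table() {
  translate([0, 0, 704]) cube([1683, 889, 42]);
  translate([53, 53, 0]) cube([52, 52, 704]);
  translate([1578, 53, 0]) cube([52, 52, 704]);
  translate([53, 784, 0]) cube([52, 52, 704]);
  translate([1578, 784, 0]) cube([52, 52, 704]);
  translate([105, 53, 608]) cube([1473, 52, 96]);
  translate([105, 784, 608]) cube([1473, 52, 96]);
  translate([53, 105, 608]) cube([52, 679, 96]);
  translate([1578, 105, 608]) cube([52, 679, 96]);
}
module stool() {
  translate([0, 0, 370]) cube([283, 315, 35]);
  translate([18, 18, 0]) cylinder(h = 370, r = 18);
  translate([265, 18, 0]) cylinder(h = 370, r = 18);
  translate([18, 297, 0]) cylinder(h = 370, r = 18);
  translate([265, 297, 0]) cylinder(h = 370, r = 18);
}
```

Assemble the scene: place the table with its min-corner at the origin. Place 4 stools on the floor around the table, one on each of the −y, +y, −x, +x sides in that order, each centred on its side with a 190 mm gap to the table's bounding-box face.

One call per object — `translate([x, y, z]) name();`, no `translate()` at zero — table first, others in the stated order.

table();
translate([700, -505, 0]) stool();
translate([700, 1079, 0]) stool();
translate([-473, 287, 0]) stool();
translate([1873, 287, 0]) stool();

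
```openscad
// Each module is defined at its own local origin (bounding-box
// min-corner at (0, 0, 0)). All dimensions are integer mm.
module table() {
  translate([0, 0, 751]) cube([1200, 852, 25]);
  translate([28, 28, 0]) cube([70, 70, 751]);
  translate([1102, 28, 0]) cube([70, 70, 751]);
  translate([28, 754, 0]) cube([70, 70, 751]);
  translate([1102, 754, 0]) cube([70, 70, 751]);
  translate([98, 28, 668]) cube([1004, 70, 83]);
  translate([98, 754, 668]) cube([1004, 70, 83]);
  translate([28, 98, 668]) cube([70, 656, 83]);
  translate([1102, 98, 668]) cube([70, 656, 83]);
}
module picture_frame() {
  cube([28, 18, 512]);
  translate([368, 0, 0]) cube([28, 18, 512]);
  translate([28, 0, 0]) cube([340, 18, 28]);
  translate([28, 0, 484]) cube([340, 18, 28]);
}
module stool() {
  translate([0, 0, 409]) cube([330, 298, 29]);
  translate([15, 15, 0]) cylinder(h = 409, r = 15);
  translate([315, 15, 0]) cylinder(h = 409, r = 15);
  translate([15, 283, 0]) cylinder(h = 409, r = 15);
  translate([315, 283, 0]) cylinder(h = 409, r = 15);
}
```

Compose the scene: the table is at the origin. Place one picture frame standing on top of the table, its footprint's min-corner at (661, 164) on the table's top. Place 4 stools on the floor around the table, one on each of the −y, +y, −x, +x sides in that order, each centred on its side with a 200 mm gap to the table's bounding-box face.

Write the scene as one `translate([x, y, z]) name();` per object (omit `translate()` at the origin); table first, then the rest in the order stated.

table();
translate([661, 164, 776]) picture_frame();
translate([435, -498, 0]) stool();
translate([435, 1052, 0]) stool();
translate([-530, 277, 0]) stool();
translate([1400, 277, 0]) stool();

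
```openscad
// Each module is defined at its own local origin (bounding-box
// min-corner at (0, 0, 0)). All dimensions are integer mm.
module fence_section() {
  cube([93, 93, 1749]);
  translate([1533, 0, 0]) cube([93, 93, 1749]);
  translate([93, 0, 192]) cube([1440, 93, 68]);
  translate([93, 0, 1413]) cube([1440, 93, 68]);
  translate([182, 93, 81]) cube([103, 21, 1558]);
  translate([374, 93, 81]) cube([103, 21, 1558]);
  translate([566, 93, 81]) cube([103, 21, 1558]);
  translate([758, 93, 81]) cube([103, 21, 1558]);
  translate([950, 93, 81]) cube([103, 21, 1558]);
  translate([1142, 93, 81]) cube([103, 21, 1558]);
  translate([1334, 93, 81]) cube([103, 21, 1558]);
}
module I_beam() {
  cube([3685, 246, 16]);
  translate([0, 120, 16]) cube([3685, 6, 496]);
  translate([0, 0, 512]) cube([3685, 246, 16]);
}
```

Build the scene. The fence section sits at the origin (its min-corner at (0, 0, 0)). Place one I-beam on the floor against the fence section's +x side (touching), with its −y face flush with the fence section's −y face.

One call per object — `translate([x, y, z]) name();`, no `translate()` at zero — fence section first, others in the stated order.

fence_section();
translate([1626, 0, 0]) I_beam();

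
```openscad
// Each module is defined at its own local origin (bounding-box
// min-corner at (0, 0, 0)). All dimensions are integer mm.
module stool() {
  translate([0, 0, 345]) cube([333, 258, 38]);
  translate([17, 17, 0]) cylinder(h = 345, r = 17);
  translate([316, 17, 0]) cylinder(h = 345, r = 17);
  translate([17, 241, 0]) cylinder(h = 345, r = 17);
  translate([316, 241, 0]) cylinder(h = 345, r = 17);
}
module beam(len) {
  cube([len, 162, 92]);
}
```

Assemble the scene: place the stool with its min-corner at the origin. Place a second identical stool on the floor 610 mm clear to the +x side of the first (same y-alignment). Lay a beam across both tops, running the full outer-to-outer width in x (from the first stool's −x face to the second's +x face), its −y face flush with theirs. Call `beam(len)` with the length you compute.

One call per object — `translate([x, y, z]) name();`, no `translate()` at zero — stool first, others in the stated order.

stool();
translate([943, 0, 0]) stool();
translate([0, 0, 383]) beam(1276);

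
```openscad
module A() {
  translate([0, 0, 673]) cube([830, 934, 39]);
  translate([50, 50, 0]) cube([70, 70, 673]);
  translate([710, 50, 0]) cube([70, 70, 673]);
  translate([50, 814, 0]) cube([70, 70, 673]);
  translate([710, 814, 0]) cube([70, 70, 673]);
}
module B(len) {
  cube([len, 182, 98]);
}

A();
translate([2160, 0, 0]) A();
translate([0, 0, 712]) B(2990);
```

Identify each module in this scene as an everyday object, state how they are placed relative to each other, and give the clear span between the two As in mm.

A is a table. B is a beam. A beam spans the tops of two tables. The clear span between the two tables is 1330 mm.

Second table starts at x = 2160; first ends at x = 830; clear span = 2160 − 830 = 1330 mm.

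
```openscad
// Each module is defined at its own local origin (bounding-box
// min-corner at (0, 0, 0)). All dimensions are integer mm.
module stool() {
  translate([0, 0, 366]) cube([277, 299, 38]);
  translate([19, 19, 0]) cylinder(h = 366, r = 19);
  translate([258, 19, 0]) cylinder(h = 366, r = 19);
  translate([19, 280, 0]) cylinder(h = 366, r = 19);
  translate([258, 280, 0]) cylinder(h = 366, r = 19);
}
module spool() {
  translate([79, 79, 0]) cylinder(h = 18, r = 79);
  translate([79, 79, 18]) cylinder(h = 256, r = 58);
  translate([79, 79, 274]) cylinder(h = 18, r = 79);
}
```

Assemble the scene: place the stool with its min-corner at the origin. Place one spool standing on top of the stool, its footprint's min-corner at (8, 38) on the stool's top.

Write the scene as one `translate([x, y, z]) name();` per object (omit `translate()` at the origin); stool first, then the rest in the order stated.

stool();
translate([8, 38, 404]) spool();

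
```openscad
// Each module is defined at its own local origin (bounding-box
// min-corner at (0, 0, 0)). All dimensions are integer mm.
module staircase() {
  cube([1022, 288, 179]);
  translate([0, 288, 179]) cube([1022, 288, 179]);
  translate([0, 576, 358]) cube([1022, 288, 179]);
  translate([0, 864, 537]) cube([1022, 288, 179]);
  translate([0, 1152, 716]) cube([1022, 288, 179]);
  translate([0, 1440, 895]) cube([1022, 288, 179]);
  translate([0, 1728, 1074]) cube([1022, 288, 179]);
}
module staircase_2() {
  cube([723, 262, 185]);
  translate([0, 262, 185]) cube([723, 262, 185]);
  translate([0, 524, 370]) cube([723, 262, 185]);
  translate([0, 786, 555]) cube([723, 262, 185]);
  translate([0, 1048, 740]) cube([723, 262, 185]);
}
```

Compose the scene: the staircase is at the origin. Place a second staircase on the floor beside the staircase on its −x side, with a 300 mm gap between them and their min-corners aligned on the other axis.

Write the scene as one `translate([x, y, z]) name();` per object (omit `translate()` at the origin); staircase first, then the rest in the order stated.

staircase();
translate([-1023, 0, 0]) staircase_2();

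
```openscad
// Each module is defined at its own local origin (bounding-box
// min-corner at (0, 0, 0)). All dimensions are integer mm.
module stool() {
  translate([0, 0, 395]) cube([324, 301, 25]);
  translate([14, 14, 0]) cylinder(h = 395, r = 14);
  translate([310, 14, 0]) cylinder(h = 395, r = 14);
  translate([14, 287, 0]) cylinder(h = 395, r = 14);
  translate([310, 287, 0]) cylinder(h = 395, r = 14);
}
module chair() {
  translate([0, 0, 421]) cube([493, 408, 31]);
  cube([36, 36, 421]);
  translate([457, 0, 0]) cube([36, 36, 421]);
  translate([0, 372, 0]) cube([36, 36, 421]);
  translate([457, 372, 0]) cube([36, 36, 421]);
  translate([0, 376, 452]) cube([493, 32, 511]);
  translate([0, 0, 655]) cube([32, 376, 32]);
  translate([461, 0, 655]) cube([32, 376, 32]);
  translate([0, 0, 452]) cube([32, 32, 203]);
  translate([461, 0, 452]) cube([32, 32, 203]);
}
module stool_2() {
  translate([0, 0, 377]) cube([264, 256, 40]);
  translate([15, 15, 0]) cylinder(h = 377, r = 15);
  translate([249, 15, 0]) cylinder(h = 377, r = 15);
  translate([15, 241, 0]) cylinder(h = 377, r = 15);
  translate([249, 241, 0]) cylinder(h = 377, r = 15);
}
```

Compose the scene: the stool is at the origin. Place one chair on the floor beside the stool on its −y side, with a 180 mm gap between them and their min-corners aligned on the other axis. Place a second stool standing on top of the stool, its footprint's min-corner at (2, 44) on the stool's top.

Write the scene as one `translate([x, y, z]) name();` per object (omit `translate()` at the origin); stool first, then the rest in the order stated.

stool();
translate([0, -588, 0]) chair();
translate([2, 44, 420]) stool_2();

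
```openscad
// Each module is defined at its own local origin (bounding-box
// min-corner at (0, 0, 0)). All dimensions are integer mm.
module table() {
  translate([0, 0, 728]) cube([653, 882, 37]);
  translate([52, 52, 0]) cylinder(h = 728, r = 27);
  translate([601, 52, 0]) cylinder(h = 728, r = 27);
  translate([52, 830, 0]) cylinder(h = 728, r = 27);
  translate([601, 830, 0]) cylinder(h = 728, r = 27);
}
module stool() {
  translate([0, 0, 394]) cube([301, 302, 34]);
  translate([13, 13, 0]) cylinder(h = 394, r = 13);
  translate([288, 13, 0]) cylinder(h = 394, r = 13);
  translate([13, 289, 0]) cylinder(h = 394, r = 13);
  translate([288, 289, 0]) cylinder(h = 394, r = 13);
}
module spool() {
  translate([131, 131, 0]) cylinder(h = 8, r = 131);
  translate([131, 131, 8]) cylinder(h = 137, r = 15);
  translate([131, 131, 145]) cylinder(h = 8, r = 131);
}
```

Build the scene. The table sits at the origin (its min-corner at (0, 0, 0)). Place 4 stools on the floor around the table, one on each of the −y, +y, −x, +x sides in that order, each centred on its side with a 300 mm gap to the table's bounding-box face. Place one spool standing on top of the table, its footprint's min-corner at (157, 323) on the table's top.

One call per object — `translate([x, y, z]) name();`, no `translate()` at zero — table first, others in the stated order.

table();
translate([176, -602, 0]) stool();
translate([176, 1182, 0]) stool();
translate([-601, 290, 0]) stool();
translate([953, 290, 0]) stool();
translate([157, 323, 765]) spool();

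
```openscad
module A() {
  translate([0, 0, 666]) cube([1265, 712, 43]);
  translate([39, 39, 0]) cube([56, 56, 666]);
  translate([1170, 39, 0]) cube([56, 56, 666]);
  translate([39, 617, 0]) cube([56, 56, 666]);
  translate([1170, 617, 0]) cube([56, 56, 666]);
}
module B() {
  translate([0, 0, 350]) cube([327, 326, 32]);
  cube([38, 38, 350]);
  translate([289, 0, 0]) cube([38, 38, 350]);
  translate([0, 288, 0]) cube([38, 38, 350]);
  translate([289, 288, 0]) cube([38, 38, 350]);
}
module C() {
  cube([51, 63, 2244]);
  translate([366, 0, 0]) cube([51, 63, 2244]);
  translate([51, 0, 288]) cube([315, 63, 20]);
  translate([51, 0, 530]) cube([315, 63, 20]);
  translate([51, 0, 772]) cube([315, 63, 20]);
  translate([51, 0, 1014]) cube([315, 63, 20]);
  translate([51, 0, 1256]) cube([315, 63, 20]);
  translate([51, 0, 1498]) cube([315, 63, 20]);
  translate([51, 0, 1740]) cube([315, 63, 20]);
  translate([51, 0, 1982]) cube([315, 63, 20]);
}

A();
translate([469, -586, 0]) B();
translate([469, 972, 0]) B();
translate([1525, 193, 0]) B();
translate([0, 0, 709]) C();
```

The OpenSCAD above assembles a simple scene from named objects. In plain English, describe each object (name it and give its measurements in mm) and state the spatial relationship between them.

A is a rectangular dining table. The top is 1265×712×43 mm with its upper surface at z = 709 mm. It stands on four 56×56 mm square legs, each inset 39 mm from the nearest pair of top edges, running from the floor to the underside of the top.

B is a four-legged stool. The seat is a 327×326×32 mm slab whose top surface is at z = 382 mm; four square legs, each 38×38 mm in cross-section, run from the floor (z = 0) to the underside of the seat, each flush with a corner of the seat.

C is a wooden ladder with two side rails of 51×63 mm section and 2244 mm height, set 417 mm apart overall. Between them run 8 rectangular rungs (63 mm deep, 20 mm thick), front faces flush with the rails' −y face. The bottom of the first rung is 288 mm above the floor and each subsequent rung is 242 mm higher than the one below.

Three stools sit around the table at the −y, +y, +x sides. The ladder is on top of the table.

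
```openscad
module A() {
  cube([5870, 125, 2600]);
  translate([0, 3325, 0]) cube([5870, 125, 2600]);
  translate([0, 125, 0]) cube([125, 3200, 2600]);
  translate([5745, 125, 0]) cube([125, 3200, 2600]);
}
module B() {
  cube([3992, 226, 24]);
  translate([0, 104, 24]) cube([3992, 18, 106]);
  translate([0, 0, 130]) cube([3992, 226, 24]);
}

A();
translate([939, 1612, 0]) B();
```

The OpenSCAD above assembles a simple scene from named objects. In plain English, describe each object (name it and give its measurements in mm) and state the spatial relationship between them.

A is the wall frame of a small rectangular building: four walls, each 2600 mm tall and 125 mm thick, enclosing a footprint 5870 mm (x) by 3450 mm (y) outside-to-outside, with no floor or roof. The front and back walls (the −y and +y sides) span the full width; the two side walls fit between them.

B is an I-beam lying along x, 3992 mm long. Overall section height 154 mm. Two flanges 226 mm wide (y) and 24 mm thick, one on the floor and one at the top; a web 18 mm thick runs between them, centred on the flange width.

The I-beam sits inside the house frame, centred.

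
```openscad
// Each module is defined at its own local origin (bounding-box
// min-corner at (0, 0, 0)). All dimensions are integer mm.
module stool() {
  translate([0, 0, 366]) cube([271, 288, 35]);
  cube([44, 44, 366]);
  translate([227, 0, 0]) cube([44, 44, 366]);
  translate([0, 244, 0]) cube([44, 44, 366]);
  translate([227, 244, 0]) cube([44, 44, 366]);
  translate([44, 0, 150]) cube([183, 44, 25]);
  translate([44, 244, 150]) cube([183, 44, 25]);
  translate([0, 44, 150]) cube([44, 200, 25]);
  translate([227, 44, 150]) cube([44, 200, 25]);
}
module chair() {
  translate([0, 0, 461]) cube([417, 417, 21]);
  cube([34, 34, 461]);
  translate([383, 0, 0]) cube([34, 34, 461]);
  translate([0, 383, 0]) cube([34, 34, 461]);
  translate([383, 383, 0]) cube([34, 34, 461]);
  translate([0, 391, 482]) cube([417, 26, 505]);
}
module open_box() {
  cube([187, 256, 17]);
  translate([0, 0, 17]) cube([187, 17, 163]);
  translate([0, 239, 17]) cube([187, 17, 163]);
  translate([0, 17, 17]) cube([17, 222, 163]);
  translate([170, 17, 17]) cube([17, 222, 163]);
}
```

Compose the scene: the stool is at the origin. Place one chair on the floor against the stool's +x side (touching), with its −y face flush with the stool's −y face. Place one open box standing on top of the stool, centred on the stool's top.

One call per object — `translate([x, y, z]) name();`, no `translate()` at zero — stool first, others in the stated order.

stool();
translate([271, 0, 0]) chair();
translate([42, 16, 401]) open_box();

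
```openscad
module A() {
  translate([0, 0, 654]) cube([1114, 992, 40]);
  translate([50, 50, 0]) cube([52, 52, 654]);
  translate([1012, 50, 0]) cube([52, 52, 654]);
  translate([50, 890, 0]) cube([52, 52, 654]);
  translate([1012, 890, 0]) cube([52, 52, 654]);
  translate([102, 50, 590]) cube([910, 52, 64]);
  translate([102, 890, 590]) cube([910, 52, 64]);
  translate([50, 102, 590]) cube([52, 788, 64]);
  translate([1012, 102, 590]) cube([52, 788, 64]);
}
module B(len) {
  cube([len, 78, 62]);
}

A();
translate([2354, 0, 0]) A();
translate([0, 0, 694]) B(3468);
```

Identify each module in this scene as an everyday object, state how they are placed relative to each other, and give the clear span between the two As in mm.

A is a table. B is a beam. A beam spans the tops of two tables. The clear span between the two tables is 1240 mm.

Second table starts at x = 2354; first ends at x = 1114; clear span = 2354 − 1114 = 1240 mm.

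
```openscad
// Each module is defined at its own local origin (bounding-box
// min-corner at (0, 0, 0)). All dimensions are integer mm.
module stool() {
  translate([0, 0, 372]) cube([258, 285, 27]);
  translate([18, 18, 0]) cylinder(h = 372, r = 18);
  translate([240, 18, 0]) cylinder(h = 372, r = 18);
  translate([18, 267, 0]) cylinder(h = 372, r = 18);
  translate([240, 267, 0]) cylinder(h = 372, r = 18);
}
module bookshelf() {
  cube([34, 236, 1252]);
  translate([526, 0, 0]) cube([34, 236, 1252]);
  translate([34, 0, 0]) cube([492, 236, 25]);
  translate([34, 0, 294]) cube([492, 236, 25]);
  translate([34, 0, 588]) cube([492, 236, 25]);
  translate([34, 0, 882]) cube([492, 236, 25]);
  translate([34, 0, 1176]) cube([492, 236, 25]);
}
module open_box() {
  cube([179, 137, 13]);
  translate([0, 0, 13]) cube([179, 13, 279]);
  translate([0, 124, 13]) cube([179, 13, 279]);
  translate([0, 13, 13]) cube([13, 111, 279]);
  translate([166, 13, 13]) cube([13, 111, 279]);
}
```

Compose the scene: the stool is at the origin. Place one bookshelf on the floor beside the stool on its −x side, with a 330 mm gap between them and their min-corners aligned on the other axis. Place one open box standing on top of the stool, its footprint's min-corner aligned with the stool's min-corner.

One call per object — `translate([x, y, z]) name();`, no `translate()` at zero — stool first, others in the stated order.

stool();
translate([-890, 0, 0]) bookshelf();
translate([0, 0, 399]) open_box();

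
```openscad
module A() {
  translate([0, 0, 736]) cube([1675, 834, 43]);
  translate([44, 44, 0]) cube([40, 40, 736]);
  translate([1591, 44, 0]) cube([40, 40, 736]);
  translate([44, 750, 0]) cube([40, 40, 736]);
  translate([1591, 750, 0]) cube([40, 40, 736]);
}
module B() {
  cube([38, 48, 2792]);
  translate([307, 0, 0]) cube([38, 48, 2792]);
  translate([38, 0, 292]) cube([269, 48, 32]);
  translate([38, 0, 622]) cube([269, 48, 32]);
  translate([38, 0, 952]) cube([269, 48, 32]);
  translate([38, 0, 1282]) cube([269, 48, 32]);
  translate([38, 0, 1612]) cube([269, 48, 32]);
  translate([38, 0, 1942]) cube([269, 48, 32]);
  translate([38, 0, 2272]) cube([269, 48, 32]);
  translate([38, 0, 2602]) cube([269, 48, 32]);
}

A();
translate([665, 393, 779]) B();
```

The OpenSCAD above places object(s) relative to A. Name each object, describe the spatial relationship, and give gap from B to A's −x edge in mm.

The ladder's min-x is at 665; the table's min-x is 0; gap = 665 mm.

A is a table. B is a ladder. The ladder is on top of the table, centred. The gap from the ladder to the table's −x edge is 665 mm.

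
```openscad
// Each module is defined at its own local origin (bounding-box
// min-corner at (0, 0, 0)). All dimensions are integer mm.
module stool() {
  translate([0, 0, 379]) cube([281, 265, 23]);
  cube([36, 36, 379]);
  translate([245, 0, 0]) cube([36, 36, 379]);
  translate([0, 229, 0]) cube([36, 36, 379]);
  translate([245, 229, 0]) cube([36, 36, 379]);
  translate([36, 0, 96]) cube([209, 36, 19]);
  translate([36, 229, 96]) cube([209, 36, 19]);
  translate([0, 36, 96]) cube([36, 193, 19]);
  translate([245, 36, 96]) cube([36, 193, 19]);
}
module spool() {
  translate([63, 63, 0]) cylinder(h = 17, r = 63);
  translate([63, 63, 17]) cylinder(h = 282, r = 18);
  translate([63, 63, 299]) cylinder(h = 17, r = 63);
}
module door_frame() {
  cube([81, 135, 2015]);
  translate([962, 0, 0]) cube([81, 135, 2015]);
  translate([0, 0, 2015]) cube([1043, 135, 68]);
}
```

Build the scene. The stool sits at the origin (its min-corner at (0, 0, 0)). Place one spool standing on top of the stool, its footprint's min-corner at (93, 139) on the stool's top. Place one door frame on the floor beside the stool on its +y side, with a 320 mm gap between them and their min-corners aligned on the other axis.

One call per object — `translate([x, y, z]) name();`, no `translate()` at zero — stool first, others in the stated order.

stool();
translate([93, 139, 402]) spool();
translate([0, 585, 0]) door_frame();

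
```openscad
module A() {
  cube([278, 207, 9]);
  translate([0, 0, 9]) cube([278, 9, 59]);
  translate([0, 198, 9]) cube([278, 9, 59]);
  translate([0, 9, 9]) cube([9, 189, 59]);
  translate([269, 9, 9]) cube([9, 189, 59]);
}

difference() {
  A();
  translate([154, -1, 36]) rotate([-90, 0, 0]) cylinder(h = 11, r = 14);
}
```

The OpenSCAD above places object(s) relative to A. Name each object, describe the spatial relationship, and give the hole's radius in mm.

A is an open box. The open box has a circular hole through its front wall. The hole's radius is 14 mm.

The subtracted cylinder has r = 14 mm.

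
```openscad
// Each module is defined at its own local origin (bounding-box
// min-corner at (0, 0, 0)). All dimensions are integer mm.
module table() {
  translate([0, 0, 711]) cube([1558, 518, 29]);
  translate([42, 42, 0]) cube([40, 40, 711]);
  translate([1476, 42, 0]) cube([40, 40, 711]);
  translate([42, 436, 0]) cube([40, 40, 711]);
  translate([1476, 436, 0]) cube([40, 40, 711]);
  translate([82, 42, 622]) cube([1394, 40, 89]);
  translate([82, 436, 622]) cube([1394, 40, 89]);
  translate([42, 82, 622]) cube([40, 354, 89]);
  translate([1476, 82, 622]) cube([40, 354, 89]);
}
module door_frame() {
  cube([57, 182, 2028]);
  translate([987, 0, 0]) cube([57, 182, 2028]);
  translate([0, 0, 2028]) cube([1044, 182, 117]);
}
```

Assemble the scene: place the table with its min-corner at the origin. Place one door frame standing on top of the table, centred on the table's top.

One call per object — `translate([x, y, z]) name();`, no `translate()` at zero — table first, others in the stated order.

table();
translate([257, 168, 740]) door_frame();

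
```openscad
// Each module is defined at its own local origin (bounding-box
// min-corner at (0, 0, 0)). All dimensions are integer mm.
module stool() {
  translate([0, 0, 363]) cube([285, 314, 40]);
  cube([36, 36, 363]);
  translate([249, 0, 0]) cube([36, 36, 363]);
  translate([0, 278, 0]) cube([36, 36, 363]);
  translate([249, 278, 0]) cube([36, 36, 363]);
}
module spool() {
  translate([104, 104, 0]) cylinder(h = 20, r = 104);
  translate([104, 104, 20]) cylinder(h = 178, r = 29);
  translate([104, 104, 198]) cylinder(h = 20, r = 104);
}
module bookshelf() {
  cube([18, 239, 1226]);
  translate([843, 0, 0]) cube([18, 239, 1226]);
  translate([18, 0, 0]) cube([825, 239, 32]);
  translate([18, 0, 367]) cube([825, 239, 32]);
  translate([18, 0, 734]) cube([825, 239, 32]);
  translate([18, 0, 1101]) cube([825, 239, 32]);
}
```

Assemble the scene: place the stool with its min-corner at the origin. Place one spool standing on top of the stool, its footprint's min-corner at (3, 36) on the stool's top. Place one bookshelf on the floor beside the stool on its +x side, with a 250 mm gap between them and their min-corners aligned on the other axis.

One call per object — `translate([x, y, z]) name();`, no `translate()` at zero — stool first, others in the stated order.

stool();
translate([3, 36, 403]) spool();
translate([535, 0, 0]) bookshelf();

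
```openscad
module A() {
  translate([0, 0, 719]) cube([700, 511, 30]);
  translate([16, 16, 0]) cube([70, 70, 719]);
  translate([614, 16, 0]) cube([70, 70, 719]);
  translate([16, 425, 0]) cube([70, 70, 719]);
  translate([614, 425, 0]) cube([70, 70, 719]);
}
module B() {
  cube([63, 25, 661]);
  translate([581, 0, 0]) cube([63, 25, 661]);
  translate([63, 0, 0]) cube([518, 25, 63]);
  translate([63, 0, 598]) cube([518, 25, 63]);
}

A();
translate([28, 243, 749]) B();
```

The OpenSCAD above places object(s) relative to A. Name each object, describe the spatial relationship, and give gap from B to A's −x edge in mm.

The picture frame's min-x is at 28; the table's min-x is 0; gap = 28 mm.

A is a table. B is a picture frame. The picture frame is on top of the table, centred. The gap from the picture frame to the table's −x edge is 28 mm.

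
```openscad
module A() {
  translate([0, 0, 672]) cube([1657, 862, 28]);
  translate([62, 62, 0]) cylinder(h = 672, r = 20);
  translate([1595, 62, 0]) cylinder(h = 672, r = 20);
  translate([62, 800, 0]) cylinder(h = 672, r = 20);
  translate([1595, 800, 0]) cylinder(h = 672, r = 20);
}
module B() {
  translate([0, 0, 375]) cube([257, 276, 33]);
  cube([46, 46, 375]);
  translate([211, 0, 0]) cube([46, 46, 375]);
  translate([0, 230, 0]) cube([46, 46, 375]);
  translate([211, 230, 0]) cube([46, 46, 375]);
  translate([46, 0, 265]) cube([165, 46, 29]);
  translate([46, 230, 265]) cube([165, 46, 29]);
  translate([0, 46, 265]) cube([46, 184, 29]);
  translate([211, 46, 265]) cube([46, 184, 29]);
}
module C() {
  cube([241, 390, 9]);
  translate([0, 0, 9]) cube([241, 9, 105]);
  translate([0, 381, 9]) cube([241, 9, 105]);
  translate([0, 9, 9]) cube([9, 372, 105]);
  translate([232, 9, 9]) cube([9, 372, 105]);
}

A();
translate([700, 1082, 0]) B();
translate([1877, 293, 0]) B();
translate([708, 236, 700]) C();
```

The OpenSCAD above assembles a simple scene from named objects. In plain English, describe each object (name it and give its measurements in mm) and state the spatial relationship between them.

A is a rectangular dining table. The top is 1657×862×28 mm with its upper surface at z = 700 mm. It stands on four round legs of 40 mm diameter, each leg's bounding box inset 42 mm from the nearest pair of top edges, running from the floor to the underside of the top.

B is a four-legged stool. The seat is 257×276 mm, 33 mm thick, top at z = 408 mm. It stands on four square legs, each 46×46 mm in cross-section, from z = 0 to the seat underside, each flush with a corner of the seat. Four stretchers, 46 mm wide and 29 mm tall, connect adjacent legs with their undersides at z = 265 mm, each running between the inner faces of the legs it joins and aligned with the legs' outer faces on the other axis.

C is an open-topped rectangular box: outside dimensions 241×390×114 mm, with a uniform wall and base thickness of 9 mm. The base is a full 241×390 slab on the floor; four walls sit on top of the base. The front and back walls (the −y and +y sides) span the full width; the two side walls fit between them.

Two stools sit around the table at the +y, +x sides. The open box is on top of the table, centred.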